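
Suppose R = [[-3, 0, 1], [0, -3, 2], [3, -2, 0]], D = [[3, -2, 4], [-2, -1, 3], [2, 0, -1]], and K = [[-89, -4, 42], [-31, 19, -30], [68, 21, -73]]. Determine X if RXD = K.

X = [[4, -5, 4], [5, 5, 3], [5, 3, -4]]

X = R⁻¹KD⁻¹ (apply R⁻¹ on the left and D⁻¹ on the right).
det R = -3; the adjugate gives R⁻¹ = [[-4/3, 2/3, -1], [-2, 1, -2], [-3, 2, -3]].
det D = 3, so D⁻¹ = [[1/3, -2/3, -2/3], [4/3, -11/3, -17/3], [2/3, -4/3, -7/3]].
R⁻¹K = [[30, -3, -3], [11, -15, 32], [1, -13, 33]].
X = (R⁻¹K)D⁻¹ = [[4, -5, 4], [5, 5, 3], [5, 3, -4]].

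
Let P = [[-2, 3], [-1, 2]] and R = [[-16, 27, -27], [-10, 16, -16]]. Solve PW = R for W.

W = [[2, -6, 6], [-4, 5, -5]]

Since P multiplies W on the left, W = P⁻¹R.
det P = -1; the adjugate gives P⁻¹ = [[-2, 3], [-1, 2]].
W = P⁻¹R = [[-2, 3], [-1, 2]] · [[-16, 27, -27], [-10, 16, -16]] = [[2, -6, 6], [-4, 5, -5]].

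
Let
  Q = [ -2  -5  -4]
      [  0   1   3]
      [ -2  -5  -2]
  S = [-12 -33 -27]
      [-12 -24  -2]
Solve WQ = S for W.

W = [[3, -3, 3], [4, 6, 2]]

Since Q sits to the right of W, W = SQ⁻¹.
det Q = -4, so Q⁻¹ = [[-13/4, -5/2, 11/4], [3/2, 1, -3/2], [-1/2, 0, 1/2]].
W = SQ⁻¹ = [[-12, -33, -27], [-12, -24, -2]] · [[-13/4, -5/2, 11/4], [3/2, 1, -3/2], [-1/2, 0, 1/2]] = [[3, -3, 3], [4, 6, 2]].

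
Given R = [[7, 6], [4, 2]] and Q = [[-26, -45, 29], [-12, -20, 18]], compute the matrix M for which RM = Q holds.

Since R multiplies M on the left, M = R⁻¹Q.
det R = -10, so R⁻¹ = [[-1/5, 3/5], [2/5, -7/10]].
M = R⁻¹Q = [[-1/5, 3/5], [2/5, -7/10]] · [[-26, -45, 29], [-12, -20, 18]] = [[-2, -3, 5], [-2, -4, -1]].

M = [[-2, -3, 5], [-2, -4, -1]]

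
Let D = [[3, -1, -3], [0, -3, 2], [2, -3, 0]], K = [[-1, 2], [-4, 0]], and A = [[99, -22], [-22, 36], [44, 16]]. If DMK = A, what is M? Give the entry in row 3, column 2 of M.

Left-multiply by D⁻¹ and right-multiply by K⁻¹: M = D⁻¹AK⁻¹.
D has determinant -4; D⁻¹ = [[-3/2, -9/4, 11/4], [-1, -3/2, 3/2], [-3/2, -7/4, 9/4]].
K has determinant 8; K⁻¹ = [[0, -1/4], [1/2, -1/8]].
D⁻¹A = [[22, -4], [0, -8], [-11, 6]].
M = (D⁻¹A)K⁻¹ = [[-2, -5], [-4, 1], [3, 2]].

2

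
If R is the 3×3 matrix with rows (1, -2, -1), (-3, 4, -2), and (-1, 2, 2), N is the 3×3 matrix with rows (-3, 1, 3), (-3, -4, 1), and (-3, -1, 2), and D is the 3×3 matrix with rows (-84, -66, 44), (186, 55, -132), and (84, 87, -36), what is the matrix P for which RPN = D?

P = [[1, 1, 4], [-2, -4, -5], [3, -5, 2]]

Left-multiply by R⁻¹ and right-multiply by N⁻¹: P = R⁻¹DN⁻¹.
det R = -2; the adjugate gives R⁻¹ = [[-6, -1, -4], [-4, -1/2, -5/2], [1, 0, 1]].
det N = -3; the adjugate gives N⁻¹ = [[7/3, 5/3, -13/3], [-1, -1, 2], [3, 2, -5]].
R⁻¹D = [[-18, -7, 12], [33, 19, -20], [0, 21, 8]].
P = (R⁻¹D)N⁻¹ = [[1, 1, 4], [-2, -4, -5], [3, -5, 2]].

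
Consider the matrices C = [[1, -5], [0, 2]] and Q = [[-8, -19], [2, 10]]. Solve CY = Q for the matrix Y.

Since C multiplies Y on the left, Y = C⁻¹Q.
det C = 2; the adjugate gives C⁻¹ = [[1, 5/2], [0, 1/2]].
Y = C⁻¹Q = [[1, 5/2], [0, 1/2]] · [[-8, -19], [2, 10]] = [[-3, 6], [1, 5]].

Y = [[-3, 6], [1, 5]]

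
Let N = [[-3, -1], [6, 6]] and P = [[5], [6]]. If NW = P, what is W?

N is on the left of W, so left-multiply by N⁻¹: W = N⁻¹P.
det N = -12; the adjugate gives N⁻¹ = [[-1/2, -1/12], [1/2, 1/4]].
W = N⁻¹P = [[-1/2, -1/12], [1/2, 1/4]] · [[5], [6]] = [[-3], [4]].

W = [[-3], [4]]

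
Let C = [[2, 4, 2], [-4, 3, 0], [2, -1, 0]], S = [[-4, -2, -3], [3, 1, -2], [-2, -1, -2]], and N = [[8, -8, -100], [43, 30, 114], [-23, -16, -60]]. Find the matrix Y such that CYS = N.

Left-multiply by C⁻¹ and right-multiply by S⁻¹: Y = C⁻¹NS⁻¹.
C has determinant -4; C⁻¹ = [[0, 1/2, 3/2], [0, 1, 2], [1/2, -5/2, -11/2]].
det S = -1, so S⁻¹ = [[4, 1, -7], [-10, -2, 17], [1, 0, -2]].
C⁻¹N = [[-13, -9, -33], [-3, -2, -6], [23, 9, -5]].
Y = (C⁻¹N)S⁻¹ = [[5, 5, 4], [2, 1, -1], [-3, 5, 2]].

Y = [[5, 5, 4], [2, 1, -1], [-3, 5, 2]]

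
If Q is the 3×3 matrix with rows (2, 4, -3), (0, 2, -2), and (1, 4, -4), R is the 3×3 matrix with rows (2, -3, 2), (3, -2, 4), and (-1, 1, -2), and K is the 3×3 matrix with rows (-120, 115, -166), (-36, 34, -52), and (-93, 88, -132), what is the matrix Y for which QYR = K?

Y = [[-3, -4, 3], [-4, -4, 4], [-2, -1, -1]]

Left-multiply by Q⁻¹ and right-multiply by R⁻¹: Y = Q⁻¹KR⁻¹.
Q has determinant -2; Q⁻¹ = [[0, -2, 1], [1, 5/2, -2], [1, 2, -2]].
det R = -4; the adjugate gives R⁻¹ = [[0, 1, 2], [-1/2, 1/2, 1/2], [-1/4, -1/4, -5/4]].
Q⁻¹K = [[-21, 20, -28], [-24, 24, -32], [-6, 7, -6]].
Y = (Q⁻¹K)R⁻¹ = [[-3, -4, 3], [-4, -4, 4], [-2, -1, -1]].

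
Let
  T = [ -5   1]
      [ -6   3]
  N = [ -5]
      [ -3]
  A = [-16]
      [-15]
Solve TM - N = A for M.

M = [[5], [4]]

TM = A + N = [[-21], [-18]].
Since T multiplies M on the left, M = T⁻¹(A + N).
det T = -9, so T⁻¹ = [[-1/3, 1/9], [-2/3, 5/9]].
M = T⁻¹(A + N) = [[5], [4]].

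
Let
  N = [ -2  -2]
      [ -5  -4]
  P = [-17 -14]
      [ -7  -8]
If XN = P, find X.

Right-multiplying both sides by N⁻¹ gives X = PN⁻¹.
det N = -2; the adjugate gives N⁻¹ = [[2, -1], [-5/2, 1]].
X = PN⁻¹ = [[-17, -14], [-7, -8]] · [[2, -1], [-5/2, 1]] = [[1, 3], [6, -1]].

X = [[1, 3], [6, -1]]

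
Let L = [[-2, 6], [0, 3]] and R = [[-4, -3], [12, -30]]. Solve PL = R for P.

P = [[2, -5], [-6, 2]]

Right-multiplying both sides by L⁻¹ gives P = RL⁻¹.
L has determinant -6; L⁻¹ = [[-1/2, 1], [0, 1/3]].
P = RL⁻¹ = [[-4, -3], [12, -30]] · [[-1/2, 1], [0, 1/3]] = [[2, -5], [-6, 2]].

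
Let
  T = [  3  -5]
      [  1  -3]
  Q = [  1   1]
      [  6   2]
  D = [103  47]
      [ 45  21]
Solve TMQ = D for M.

M = T⁻¹DQ⁻¹ (apply T⁻¹ on the left and Q⁻¹ on the right).
T has determinant -4; T⁻¹ = [[3/4, -5/4], [1/4, -3/4]].
det Q = -4, so Q⁻¹ = [[-1/2, 1/4], [3/2, -1/4]].
T⁻¹D = [[21, 9], [-8, -4]].
M = (T⁻¹D)Q⁻¹ = [[3, 3], [-2, -1]].

M = [[3, 3], [-2, -1]]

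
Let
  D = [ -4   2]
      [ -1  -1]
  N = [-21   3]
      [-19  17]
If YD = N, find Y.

Since D sits to the right of Y, Y = ND⁻¹.
D has determinant 6; D⁻¹ = [[-1/6, -1/3], [1/6, -2/3]].
Y = ND⁻¹ = [[-21, 3], [-19, 17]] · [[-1/6, -1/3], [1/6, -2/3]] = [[4, 5], [6, -5]].

Y = [[4, 5], [6, -5]]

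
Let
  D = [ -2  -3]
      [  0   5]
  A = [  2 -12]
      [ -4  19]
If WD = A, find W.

D is on the right of W, so right-multiply by D⁻¹: W = AD⁻¹.
det D = -10; the adjugate gives D⁻¹ = [[-1/2, -3/10], [0, 1/5]].
W = AD⁻¹ = [[2, -12], [-4, 19]] · [[-1/2, -3/10], [0, 1/5]] = [[-1, -3], [2, 5]].

W = [[-1, -3], [2, 5]]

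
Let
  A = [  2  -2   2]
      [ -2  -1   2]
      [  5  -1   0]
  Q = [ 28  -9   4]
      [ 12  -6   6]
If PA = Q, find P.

Right-multiplying both sides by A⁻¹ gives P = QA⁻¹.
det A = -2, so A⁻¹ = [[-1, 1, 1], [-5, 5, 4], [-7/2, 4, 3]].
P = QA⁻¹ = [[28, -9, 4], [12, -6, 6]] · [[-1, 1, 1], [-5, 5, 4], [-7/2, 4, 3]] = [[3, -1, 4], [-3, 6, 6]].

P = [[3, -1, 4], [-3, 6, 6]]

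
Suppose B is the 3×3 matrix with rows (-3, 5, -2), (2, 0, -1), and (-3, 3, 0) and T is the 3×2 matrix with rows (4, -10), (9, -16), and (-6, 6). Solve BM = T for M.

B is on the left of M, so left-multiply by B⁻¹: M = B⁻¹T.
det B = -6; the adjugate gives B⁻¹ = [[-1/2, 1, 5/6], [-1/2, 1, 7/6], [-1, 1, 5/3]].
M = B⁻¹T = [[-1/2, 1, 5/6], [-1/2, 1, 7/6], [-1, 1, 5/3]] · [[4, -10], [9, -16], [-6, 6]] = [[2, -6], [0, -4], [-5, 4]].

M = [[2, -6], [0, -4], [-5, 4]]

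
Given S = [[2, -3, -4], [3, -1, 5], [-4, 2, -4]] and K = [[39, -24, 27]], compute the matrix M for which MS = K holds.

S is on the right of M, so right-multiply by S⁻¹: M = KS⁻¹.
det S = 4, so S⁻¹ = [[-3/2, -5, -19/4], [-2, -6, -11/2], [1/2, 2, 7/4]].
M = KS⁻¹ = [[39, -24, 27]] · [[-3/2, -5, -19/4], [-2, -6, -11/2], [1/2, 2, 7/4]] = [[3, 3, -6]].

M = [[3, 3, -6]]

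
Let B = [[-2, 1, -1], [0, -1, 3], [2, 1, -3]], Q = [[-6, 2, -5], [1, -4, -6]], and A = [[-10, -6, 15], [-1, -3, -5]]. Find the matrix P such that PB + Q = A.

P = [[-2, 2, -4], [2, 2, 1]]

PB = A − Q = [[-4, -8, 20], [-2, 1, 1]].
Right-multiplying both sides by B⁻¹ gives P = (A − Q)B⁻¹.
det B = 4, so B⁻¹ = [[0, 1/2, 1/2], [3/2, 2, 3/2], [1/2, 1, 1/2]].
P = (A − Q)B⁻¹ = [[-2, 2, -4], [2, 2, 1]].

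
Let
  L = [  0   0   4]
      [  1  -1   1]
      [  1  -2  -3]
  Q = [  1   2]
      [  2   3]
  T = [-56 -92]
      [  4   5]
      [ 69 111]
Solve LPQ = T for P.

P = [[1, 4], [-1, -4], [-4, -5]]

Left-multiply by L⁻¹ and right-multiply by Q⁻¹: P = L⁻¹TQ⁻¹.
det L = -4, so L⁻¹ = [[-5/4, 2, -1], [-1, 1, -1], [1/4, 0, 0]].
det Q = -1, so Q⁻¹ = [[-3, 2], [2, -1]].
L⁻¹T = [[9, 14], [-9, -14], [-14, -23]].
P = (L⁻¹T)Q⁻¹ = [[1, 4], [-1, -4], [-4, -5]].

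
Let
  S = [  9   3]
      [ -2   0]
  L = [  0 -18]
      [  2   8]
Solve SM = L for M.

M = [[-1, -4], [3, 6]]

S is on the left of M, so left-multiply by S⁻¹: M = S⁻¹L.
det S = 6, so S⁻¹ = [[0, -1/2], [1/3, 3/2]].
M = S⁻¹L = [[0, -1/2], [1/3, 3/2]] · [[0, -18], [2, 8]] = [[-1, -4], [3, 6]].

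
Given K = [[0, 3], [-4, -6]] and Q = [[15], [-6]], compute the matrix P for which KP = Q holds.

P = [[-6], [5]]

Left-multiplying both sides by K⁻¹ gives P = K⁻¹Q.
det K = 12; the adjugate gives K⁻¹ = [[-1/2, -1/4], [1/3, 0]].
P = K⁻¹Q = [[-1/2, -1/4], [1/3, 0]] · [[15], [-6]] = [[-6], [5]].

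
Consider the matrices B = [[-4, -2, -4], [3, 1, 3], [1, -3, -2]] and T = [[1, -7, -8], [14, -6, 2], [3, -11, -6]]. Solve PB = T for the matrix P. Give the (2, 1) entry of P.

-4

Right-multiplying both sides by B⁻¹ gives P = TB⁻¹.
B has determinant -6; B⁻¹ = [[-7/6, -4/3, 1/3], [-3/2, -2, 0], [5/3, 7/3, -1/3]].
P = TB⁻¹ = [[1, -7, -8], [14, -6, 2], [3, -11, -6]] · [[-7/6, -4/3, 1/3], [-3/2, -2, 0], [5/3, 7/3, -1/3]] = [[-4, -6, 3], [-4, -2, 4], [3, 4, 3]].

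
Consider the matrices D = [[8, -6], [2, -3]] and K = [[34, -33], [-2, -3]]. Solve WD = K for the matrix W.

Since D sits to the right of W, W = KD⁻¹.
det D = -12, so D⁻¹ = [[1/4, -1/2], [1/6, -2/3]].
W = KD⁻¹ = [[34, -33], [-2, -3]] · [[1/4, -1/2], [1/6, -2/3]] = [[3, 5], [-1, 3]].

W = [[3, 5], [-1, 3]]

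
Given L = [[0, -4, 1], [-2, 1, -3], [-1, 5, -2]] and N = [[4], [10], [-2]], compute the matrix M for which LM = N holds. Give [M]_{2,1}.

Since L multiplies M on the left, M = L⁻¹N.
L has determinant -5; L⁻¹ = [[-13/5, 3/5, -11/5], [1/5, -1/5, 2/5], [9/5, -4/5, 8/5]].
M = L⁻¹N = [[-13/5, 3/5, -11/5], [1/5, -1/5, 2/5], [9/5, -4/5, 8/5]] · [[4], [10], [-2]] = [[0], [-2], [-4]].

-2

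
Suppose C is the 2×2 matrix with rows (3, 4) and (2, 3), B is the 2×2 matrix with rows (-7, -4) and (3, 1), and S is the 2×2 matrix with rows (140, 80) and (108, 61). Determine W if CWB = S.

W = [[0, -4], [-5, 3]]

Isolating W: multiply by C⁻¹ from the left and B⁻¹ from the right, so W = C⁻¹SB⁻¹.
det C = 1, so C⁻¹ = [[3, -4], [-2, 3]].
det B = 5; the adjugate gives B⁻¹ = [[1/5, 4/5], [-3/5, -7/5]].
C⁻¹S = [[-12, -4], [44, 23]].
W = (C⁻¹S)B⁻¹ = [[0, -4], [-5, 3]].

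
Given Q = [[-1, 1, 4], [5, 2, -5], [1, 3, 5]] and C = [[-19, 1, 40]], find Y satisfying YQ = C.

Y = [[-5, -6, 6]]

Since Q sits to the right of Y, Y = CQ⁻¹.
Q has determinant -3; Q⁻¹ = [[-25/3, -7/3, 13/3], [10, 3, -5], [-13/3, -4/3, 7/3]].
Y = CQ⁻¹ = [[-19, 1, 40]] · [[-25/3, -7/3, 13/3], [10, 3, -5], [-13/3, -4/3, 7/3]] = [[-5, -6, 6]].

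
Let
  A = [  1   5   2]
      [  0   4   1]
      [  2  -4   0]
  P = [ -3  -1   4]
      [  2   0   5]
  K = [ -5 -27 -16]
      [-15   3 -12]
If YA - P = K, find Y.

Y = [[-4, -4, -2], [-5, 3, -4]]

YA = K + P = [[-8, -28, -12], [-13, 3, -7]].
A is on the right of Y, so right-multiply by A⁻¹: Y = (K + P)A⁻¹.
det A = -2, so A⁻¹ = [[-2, 4, 3/2], [-1, 2, 1/2], [4, -7, -2]].
Y = (K + P)A⁻¹ = [[-4, -4, -2], [-5, 3, -4]].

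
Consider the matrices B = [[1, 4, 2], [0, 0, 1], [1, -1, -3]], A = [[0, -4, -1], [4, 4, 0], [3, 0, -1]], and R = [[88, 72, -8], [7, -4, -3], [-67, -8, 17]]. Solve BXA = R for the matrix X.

Left-multiply by B⁻¹ and right-multiply by A⁻¹: X = B⁻¹RA⁻¹.
B has determinant 5; B⁻¹ = [[1/5, 2, 4/5], [1/5, -1, -1/5], [0, 1, 0]].
A has determinant -4; A⁻¹ = [[1, 1, -1], [-1, -3/4, 1], [3, 3, -4]].
B⁻¹R = [[-22, 0, 6], [24, 20, -2], [7, -4, -3]].
X = (B⁻¹R)A⁻¹ = [[-4, -4, -2], [-2, 3, 4], [2, 1, 1]].

X = [[-4, -4, -2], [-2, 3, 4], [2, 1, 1]]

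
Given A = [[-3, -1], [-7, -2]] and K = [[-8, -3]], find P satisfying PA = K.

Since A sits to the right of P, P = KA⁻¹.
det A = -1, so A⁻¹ = [[2, -1], [-7, 3]].
P = KA⁻¹ = [[-8, -3]] · [[2, -1], [-7, 3]] = [[5, -1]].

P = [[5, -1]]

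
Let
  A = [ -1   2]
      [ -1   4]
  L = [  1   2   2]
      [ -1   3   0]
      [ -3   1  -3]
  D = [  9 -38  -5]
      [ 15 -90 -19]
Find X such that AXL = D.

X = [[-3, -3, 1], [-5, -5, -1]]

Left-multiply by A⁻¹ and right-multiply by L⁻¹: X = A⁻¹DL⁻¹.
det A = -2, so A⁻¹ = [[-2, 1], [-1/2, 1/2]].
L has determinant 1; L⁻¹ = [[-9, 8, -6], [-3, 3, -2], [8, -7, 5]].
A⁻¹D = [[-3, -14, -9], [3, -26, -7]].
X = (A⁻¹D)L⁻¹ = [[-3, -3, 1], [-5, -5, -1]].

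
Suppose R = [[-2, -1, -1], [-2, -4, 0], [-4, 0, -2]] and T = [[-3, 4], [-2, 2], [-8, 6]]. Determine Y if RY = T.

Left-multiplying both sides by R⁻¹ gives Y = R⁻¹T.
R has determinant 4; R⁻¹ = [[2, -1/2, -1], [-1, 0, 1/2], [-4, 1, 3/2]].
Y = R⁻¹T = [[2, -1/2, -1], [-1, 0, 1/2], [-4, 1, 3/2]] · [[-3, 4], [-2, 2], [-8, 6]] = [[3, 1], [-1, -1], [-2, -5]].

Y = [[3, 1], [-1, -1], [-2, -5]]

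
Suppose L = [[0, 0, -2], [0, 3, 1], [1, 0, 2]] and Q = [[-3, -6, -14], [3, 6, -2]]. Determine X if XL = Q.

Since L sits to the right of X, X = QL⁻¹.
det L = 6; the adjugate gives L⁻¹ = [[1, 0, 1], [1/6, 1/3, 0], [-1/2, 0, 0]].
X = QL⁻¹ = [[-3, -6, -14], [3, 6, -2]] · [[1, 0, 1], [1/6, 1/3, 0], [-1/2, 0, 0]] = [[3, -2, -3], [5, 2, 3]].

X = [[3, -2, -3], [5, 2, 3]]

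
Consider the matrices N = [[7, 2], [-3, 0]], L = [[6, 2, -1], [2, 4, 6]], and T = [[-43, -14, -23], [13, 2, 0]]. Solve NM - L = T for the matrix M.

M = [[-5, -2, -2], [-1, 1, -5]]

NM = T + L = [[-37, -12, -24], [15, 6, 6]].
Left-multiplying both sides by N⁻¹ gives M = N⁻¹(T + L).
N has determinant 6; N⁻¹ = [[0, -1/3], [1/2, 7/6]].
M = N⁻¹(T + L) = [[-5, -2, -2], [-1, 1, -5]].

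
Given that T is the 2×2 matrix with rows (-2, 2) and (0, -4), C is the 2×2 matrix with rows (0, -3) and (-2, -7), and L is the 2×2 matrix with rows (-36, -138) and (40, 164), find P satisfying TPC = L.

P = [[0, -4], [2, 5]]

Isolating P: multiply by T⁻¹ from the left and C⁻¹ from the right, so P = T⁻¹LC⁻¹.
det T = 8, so T⁻¹ = [[-1/2, -1/4], [0, -1/4]].
det C = -6; the adjugate gives C⁻¹ = [[7/6, -1/2], [-1/3, 0]].
T⁻¹L = [[8, 28], [-10, -41]].
P = (T⁻¹L)C⁻¹ = [[0, -4], [2, 5]].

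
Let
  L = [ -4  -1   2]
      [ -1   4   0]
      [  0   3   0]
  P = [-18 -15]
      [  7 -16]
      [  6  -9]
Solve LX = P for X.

Since L multiplies X on the left, X = L⁻¹P.
L has determinant -6; L⁻¹ = [[0, -1, 4/3], [0, 0, 1/3], [1/2, -2, 17/6]].
X = L⁻¹P = [[0, -1, 4/3], [0, 0, 1/3], [1/2, -2, 17/6]] · [[-18, -15], [7, -16], [6, -9]] = [[1, 4], [2, -3], [-6, -1]].

X = [[1, 4], [2, -3], [-6, -1]]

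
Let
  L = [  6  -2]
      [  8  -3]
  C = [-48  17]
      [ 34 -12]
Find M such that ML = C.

L is on the right of M, so right-multiply by L⁻¹: M = CL⁻¹.
det L = -2; the adjugate gives L⁻¹ = [[3/2, -1], [4, -3]].
M = CL⁻¹ = [[-48, 17], [34, -12]] · [[3/2, -1], [4, -3]] = [[-4, -3], [3, 2]].

M = [[-4, -3], [3, 2]]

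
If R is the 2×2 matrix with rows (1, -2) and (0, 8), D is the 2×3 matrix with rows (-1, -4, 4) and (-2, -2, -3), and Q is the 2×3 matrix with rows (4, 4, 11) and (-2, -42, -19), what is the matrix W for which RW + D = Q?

W = [[5, -2, 3], [0, -5, -2]]

RW = Q − D = [[5, 8, 7], [0, -40, -16]].
Left-multiplying both sides by R⁻¹ gives W = R⁻¹(Q − D).
R has determinant 8; R⁻¹ = [[1, 1/4], [0, 1/8]].
W = R⁻¹(Q − D) = [[5, -2, 3], [0, -5, -2]].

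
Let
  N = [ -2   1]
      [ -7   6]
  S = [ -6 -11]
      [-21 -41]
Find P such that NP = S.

P = [[3, 5], [0, -1]]

Left-multiplying both sides by N⁻¹ gives P = N⁻¹S.
det N = -5, so N⁻¹ = [[-6/5, 1/5], [-7/5, 2/5]].
P = N⁻¹S = [[-6/5, 1/5], [-7/5, 2/5]] · [[-6, -11], [-21, -41]] = [[3, 5], [0, -1]].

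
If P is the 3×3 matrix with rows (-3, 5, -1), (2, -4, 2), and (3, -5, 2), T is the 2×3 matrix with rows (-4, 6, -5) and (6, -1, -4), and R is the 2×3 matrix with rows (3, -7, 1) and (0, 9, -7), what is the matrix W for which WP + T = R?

WP = R − T = [[7, -13, 6], [-6, 10, -3]].
Since P sits to the right of W, W = (R − T)P⁻¹.
det P = 2; the adjugate gives P⁻¹ = [[1, -5/2, 3], [1, -3/2, 2], [1, 0, 1]].
W = (R − T)P⁻¹ = [[0, 2, 1], [1, 0, -1]].

W = [[0, 2, 1], [1, 0, -1]]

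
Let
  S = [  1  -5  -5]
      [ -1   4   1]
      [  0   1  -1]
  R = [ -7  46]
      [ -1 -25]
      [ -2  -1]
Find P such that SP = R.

Since S multiplies P on the left, P = S⁻¹R.
det S = 5; the adjugate gives S⁻¹ = [[-1, -2, 3], [-1/5, -1/5, 4/5], [-1/5, -1/5, -1/5]].
P = S⁻¹R = [[-1, -2, 3], [-1/5, -1/5, 4/5], [-1/5, -1/5, -1/5]] · [[-7, 46], [-1, -25], [-2, -1]] = [[3, 1], [0, -5], [2, -4]].

P = [[3, 1], [0, -5], [2, -4]]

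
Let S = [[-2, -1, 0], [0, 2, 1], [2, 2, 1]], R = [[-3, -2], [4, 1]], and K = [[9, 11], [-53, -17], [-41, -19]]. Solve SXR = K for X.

X = S⁻¹KR⁻¹ (apply S⁻¹ on the left and R⁻¹ on the right).
det S = -2, so S⁻¹ = [[0, -1/2, 1/2], [-1, 1, -1], [2, -1, 2]].
det R = 5, so R⁻¹ = [[1/5, 2/5], [-4/5, -3/5]].
S⁻¹K = [[6, -1], [-21, -9], [-11, 1]].
X = (S⁻¹K)R⁻¹ = [[2, 3], [3, -3], [-3, -5]].

X = [[2, 3], [3, -3], [-3, -5]]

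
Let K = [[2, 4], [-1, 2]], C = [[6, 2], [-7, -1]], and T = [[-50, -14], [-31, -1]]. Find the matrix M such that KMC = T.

M = [[-3, -3], [0, 2]]

Left-multiply by K⁻¹ and right-multiply by C⁻¹: M = K⁻¹TC⁻¹.
det K = 8; the adjugate gives K⁻¹ = [[1/4, -1/2], [1/8, 1/4]].
det C = 8; the adjugate gives C⁻¹ = [[-1/8, -1/4], [7/8, 3/4]].
K⁻¹T = [[3, -3], [-14, -2]].
M = (K⁻¹T)C⁻¹ = [[-3, -3], [0, 2]].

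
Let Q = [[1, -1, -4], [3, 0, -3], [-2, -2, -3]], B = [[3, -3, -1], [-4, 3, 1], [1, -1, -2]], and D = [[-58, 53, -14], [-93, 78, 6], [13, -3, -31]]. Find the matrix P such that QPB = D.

P = [[-2, 5, 0], [5, 0, -3], [3, 0, -4]]

Isolating P: multiply by Q⁻¹ from the left and B⁻¹ from the right, so P = Q⁻¹DB⁻¹.
Q has determinant 3; Q⁻¹ = [[-2, 5/3, 1], [5, -11/3, -3], [-2, 4/3, 1]].
det B = 5; the adjugate gives B⁻¹ = [[-1, -1, 0], [-7/5, -1, 1/5], [1/5, 0, -3/5]].
Q⁻¹D = [[-26, 21, 7], [12, -12, 1], [5, -5, 5]].
P = (Q⁻¹D)B⁻¹ = [[-2, 5, 0], [5, 0, -3], [3, 0, -4]].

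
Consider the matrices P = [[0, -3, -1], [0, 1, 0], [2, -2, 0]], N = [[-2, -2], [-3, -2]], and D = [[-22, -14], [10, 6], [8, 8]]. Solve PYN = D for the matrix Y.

Isolating Y: multiply by P⁻¹ from the left and N⁻¹ from the right, so Y = P⁻¹DN⁻¹.
det P = 2, so P⁻¹ = [[0, 1, 1/2], [0, 1, 0], [-1, -3, 0]].
det N = -2; the adjugate gives N⁻¹ = [[1, -1], [-3/2, 1]].
P⁻¹D = [[14, 10], [10, 6], [-8, -4]].
Y = (P⁻¹D)N⁻¹ = [[-1, -4], [1, -4], [-2, 4]].

Y = [[-1, -4], [1, -4], [-2, 4]]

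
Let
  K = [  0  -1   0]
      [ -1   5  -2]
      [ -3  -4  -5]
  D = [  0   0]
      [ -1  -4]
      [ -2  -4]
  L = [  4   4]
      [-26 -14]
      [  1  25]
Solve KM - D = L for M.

KM = L + D = [[4, 4], [-27, -18], [-1, 21]].
Since K multiplies M on the left, M = K⁻¹(L + D).
det K = -1, so K⁻¹ = [[33, 5, -2], [-1, 0, 0], [-19, -3, 1]].
M = K⁻¹(L + D) = [[-1, 0], [-4, -4], [4, -1]].

M = [[-1, 0], [-4, -4], [4, -1]]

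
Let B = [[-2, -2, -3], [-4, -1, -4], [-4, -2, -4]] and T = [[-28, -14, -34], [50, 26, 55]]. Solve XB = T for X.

Right-multiplying both sides by B⁻¹ gives X = TB⁻¹.
B has determinant -4; B⁻¹ = [[1, 1/2, -5/4], [0, 1, -1], [-1, -1, 3/2]].
X = TB⁻¹ = [[-28, -14, -34], [50, 26, 55]] · [[1, 1/2, -5/4], [0, 1, -1], [-1, -1, 3/2]] = [[6, 6, -2], [-5, -4, -6]].

X = [[6, 6, -2], [-5, -4, -6]]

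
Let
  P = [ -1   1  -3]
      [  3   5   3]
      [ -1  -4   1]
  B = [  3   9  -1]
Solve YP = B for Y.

P is on the right of Y, so right-multiply by P⁻¹: Y = BP⁻¹.
det P = -2; the adjugate gives P⁻¹ = [[-17/2, -11/2, -9], [3, 2, 3], [7/2, 5/2, 4]].
Y = BP⁻¹ = [[3, 9, -1]] · [[-17/2, -11/2, -9], [3, 2, 3], [7/2, 5/2, 4]] = [[-2, -1, -4]].

Y = [[-2, -1, -4]]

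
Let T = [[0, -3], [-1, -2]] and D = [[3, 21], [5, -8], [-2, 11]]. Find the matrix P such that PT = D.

P = [[-5, -3], [6, -5], [-5, 2]]

T is on the right of P, so right-multiply by T⁻¹: P = DT⁻¹.
T has determinant -3; T⁻¹ = [[2/3, -1], [-1/3, 0]].
P = DT⁻¹ = [[3, 21], [5, -8], [-2, 11]] · [[2/3, -1], [-1/3, 0]] = [[-5, -3], [6, -5], [-5, 2]].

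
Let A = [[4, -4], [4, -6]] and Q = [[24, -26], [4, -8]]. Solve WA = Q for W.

W = [[5, 1], [-1, 2]]

Right-multiplying both sides by A⁻¹ gives W = QA⁻¹.
det A = -8; the adjugate gives A⁻¹ = [[3/4, -1/2], [1/2, -1/2]].
W = QA⁻¹ = [[24, -26], [4, -8]] · [[3/4, -1/2], [1/2, -1/2]] = [[5, 1], [-1, 2]].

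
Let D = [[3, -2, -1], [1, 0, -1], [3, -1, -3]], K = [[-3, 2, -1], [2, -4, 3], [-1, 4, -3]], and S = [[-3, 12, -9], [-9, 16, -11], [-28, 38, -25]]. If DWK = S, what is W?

W = [[-2, 1, 4], [-1, 1, 4], [-4, 1, 1]]

Left-multiply by D⁻¹ and right-multiply by K⁻¹: W = D⁻¹SK⁻¹.
det D = -2; the adjugate gives D⁻¹ = [[1/2, 5/2, -1], [0, 3, -1], [1/2, 3/2, -1]].
K has determinant 2; K⁻¹ = [[0, 1, 1], [3/2, 4, 7/2], [2, 5, 4]].
D⁻¹S = [[4, 8, -7], [1, 10, -8], [13, -8, 4]].
W = (D⁻¹S)K⁻¹ = [[-2, 1, 4], [-1, 1, 4], [-4, 1, 1]].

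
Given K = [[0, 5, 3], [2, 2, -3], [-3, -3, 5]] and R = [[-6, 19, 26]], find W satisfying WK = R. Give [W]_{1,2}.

Right-multiplying both sides by K⁻¹ gives W = RK⁻¹.
det K = -5, so K⁻¹ = [[-1/5, 34/5, 21/5], [1/5, -9/5, -6/5], [0, 3, 2]].
W = RK⁻¹ = [[-6, 19, 26]] · [[-1/5, 34/5, 21/5], [1/5, -9/5, -6/5], [0, 3, 2]] = [[5, 3, 4]].

3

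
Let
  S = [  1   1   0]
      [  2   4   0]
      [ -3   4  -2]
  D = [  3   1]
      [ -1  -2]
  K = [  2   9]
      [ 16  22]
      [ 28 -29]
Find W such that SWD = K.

W = [[-3, -5], [2, 0], [0, -4]]

Left-multiply by S⁻¹ and right-multiply by D⁻¹: W = S⁻¹KD⁻¹.
det S = -4; the adjugate gives S⁻¹ = [[2, -1/2, 0], [-1, 1/2, 0], [-5, 7/4, -1/2]].
det D = -5, so D⁻¹ = [[2/5, 1/5], [-1/5, -3/5]].
S⁻¹K = [[-4, 7], [6, 2], [4, 8]].
W = (S⁻¹K)D⁻¹ = [[-3, -5], [2, 0], [0, -4]].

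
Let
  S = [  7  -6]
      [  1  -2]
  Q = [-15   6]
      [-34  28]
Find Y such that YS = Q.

Y = [[-3, 6], [-5, 1]]

Since S sits to the right of Y, Y = QS⁻¹.
det S = -8; the adjugate gives S⁻¹ = [[1/4, -3/4], [1/8, -7/8]].
Y = QS⁻¹ = [[-15, 6], [-34, 28]] · [[1/4, -3/4], [1/8, -7/8]] = [[-3, 6], [-5, 1]].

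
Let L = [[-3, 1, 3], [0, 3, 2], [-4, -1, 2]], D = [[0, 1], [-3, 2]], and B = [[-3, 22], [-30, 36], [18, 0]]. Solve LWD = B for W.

W = [[-1, 0], [2, 4], [5, -1]]

Left-multiply by L⁻¹ and right-multiply by D⁻¹: W = L⁻¹BD⁻¹.
L has determinant 4; L⁻¹ = [[2, -5/4, -7/4], [-2, 3/2, 3/2], [3, -7/4, -9/4]].
det D = 3, so D⁻¹ = [[2/3, -1/3], [1, 0]].
L⁻¹B = [[0, -1], [-12, 10], [3, 3]].
W = (L⁻¹B)D⁻¹ = [[-1, 0], [2, 4], [5, -1]].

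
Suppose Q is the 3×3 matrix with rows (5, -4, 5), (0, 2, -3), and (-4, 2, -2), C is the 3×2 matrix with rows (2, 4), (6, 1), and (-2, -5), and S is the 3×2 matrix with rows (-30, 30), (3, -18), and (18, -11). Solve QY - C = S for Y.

QY = S + C = [[-28, 34], [9, -17], [16, -16]].
Left-multiplying both sides by Q⁻¹ gives Y = Q⁻¹(S + C).
det Q = 2, so Q⁻¹ = [[1, 1, 1], [6, 5, 15/2], [4, 3, 5]].
Y = Q⁻¹(S + C) = [[-3, 1], [-3, -1], [-5, 5]].

Y = [[-3, 1], [-3, -1], [-5, 5]]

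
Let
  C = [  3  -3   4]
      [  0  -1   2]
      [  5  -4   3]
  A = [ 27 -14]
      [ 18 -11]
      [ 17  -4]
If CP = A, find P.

Left-multiplying both sides by C⁻¹ gives P = C⁻¹A.
det C = 5, so C⁻¹ = [[1, -7/5, -2/5], [2, -11/5, -6/5], [1, -3/5, -3/5]].
P = C⁻¹A = [[1, -7/5, -2/5], [2, -11/5, -6/5], [1, -3/5, -3/5]] · [[27, -14], [18, -11], [17, -4]] = [[-5, 3], [-6, 1], [6, -5]].

P = [[-5, 3], [-6, 1], [6, -5]]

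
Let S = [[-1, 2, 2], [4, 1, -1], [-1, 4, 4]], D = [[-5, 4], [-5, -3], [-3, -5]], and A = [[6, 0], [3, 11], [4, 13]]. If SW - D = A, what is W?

W = [[-1, 0], [1, 5], [-1, -3]]

SW = A + D = [[1, 4], [-2, 8], [1, 8]].
S is on the left of W, so left-multiply by S⁻¹: W = S⁻¹(A + D).
S has determinant -4; S⁻¹ = [[-2, 0, 1], [15/4, 1/2, -7/4], [-17/4, -1/2, 9/4]].
W = S⁻¹(A + D) = [[-1, 0], [1, 5], [-1, -3]].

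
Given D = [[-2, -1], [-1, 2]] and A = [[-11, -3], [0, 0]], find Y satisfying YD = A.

Y = [[5, 1], [0, 0]]

D is on the right of Y, so right-multiply by D⁻¹: Y = AD⁻¹.
D has determinant -5; D⁻¹ = [[-2/5, -1/5], [-1/5, 2/5]].
Y = AD⁻¹ = [[-11, -3], [0, 0]] · [[-2/5, -1/5], [-1/5, 2/5]] = [[5, 1], [0, 0]].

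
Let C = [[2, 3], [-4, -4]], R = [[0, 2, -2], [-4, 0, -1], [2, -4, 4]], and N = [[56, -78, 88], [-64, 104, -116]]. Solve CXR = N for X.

X = [[-4, 1, -2], [-5, -4, 4]]

Left-multiply by C⁻¹ and right-multiply by R⁻¹: X = C⁻¹NR⁻¹.
C has determinant 4; C⁻¹ = [[-1, -3/4], [1, 1/2]].
det R = -4, so R⁻¹ = [[1, 0, 1/2], [-7/2, -1, -2], [-4, -1, -2]].
C⁻¹N = [[-8, 0, -1], [24, -26, 30]].
X = (C⁻¹N)R⁻¹ = [[-4, 1, -2], [-5, -4, 4]].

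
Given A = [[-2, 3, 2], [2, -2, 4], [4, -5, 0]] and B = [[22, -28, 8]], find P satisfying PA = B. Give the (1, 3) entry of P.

A is on the right of P, so right-multiply by A⁻¹: P = BA⁻¹.
det A = 4; the adjugate gives A⁻¹ = [[5, -5/2, 4], [4, -2, 3], [-1/2, 1/2, -1/2]].
P = BA⁻¹ = [[22, -28, 8]] · [[5, -5/2, 4], [4, -2, 3], [-1/2, 1/2, -1/2]] = [[-6, 5, 0]].

0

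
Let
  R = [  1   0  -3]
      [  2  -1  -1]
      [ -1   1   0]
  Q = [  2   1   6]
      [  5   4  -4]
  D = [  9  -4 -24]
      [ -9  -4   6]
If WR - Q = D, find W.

W = [[5, 3, 0], [1, -5, -5]]

WR = D + Q = [[11, -3, -18], [-4, 0, 2]].
Right-multiplying both sides by R⁻¹ gives W = (D + Q)R⁻¹.
det R = -2, so R⁻¹ = [[-1/2, 3/2, 3/2], [-1/2, 3/2, 5/2], [-1/2, 1/2, 1/2]].
W = (D + Q)R⁻¹ = [[5, 3, 0], [1, -5, -5]].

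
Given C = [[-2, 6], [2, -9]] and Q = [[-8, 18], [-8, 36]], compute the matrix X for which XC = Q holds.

X = [[6, 2], [0, -4]]

C is on the right of X, so right-multiply by C⁻¹: X = QC⁻¹.
C has determinant 6; C⁻¹ = [[-3/2, -1], [-1/3, -1/3]].
X = QC⁻¹ = [[-8, 18], [-8, 36]] · [[-3/2, -1], [-1/3, -1/3]] = [[6, 2], [0, -4]].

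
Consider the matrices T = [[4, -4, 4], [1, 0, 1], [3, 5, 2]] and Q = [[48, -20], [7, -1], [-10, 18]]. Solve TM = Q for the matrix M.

M = [[1, 0], [-5, 4], [6, -1]]

Left-multiplying both sides by T⁻¹ gives M = T⁻¹Q.
det T = -4; the adjugate gives T⁻¹ = [[5/4, -7, 1], [-1/4, 1, 0], [-5/4, 8, -1]].
M = T⁻¹Q = [[5/4, -7, 1], [-1/4, 1, 0], [-5/4, 8, -1]] · [[48, -20], [7, -1], [-10, 18]] = [[1, 0], [-5, 4], [6, -1]].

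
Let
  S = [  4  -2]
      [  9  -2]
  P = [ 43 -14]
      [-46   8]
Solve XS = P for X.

X = [[4, 3], [2, -6]]

Since S sits to the right of X, X = PS⁻¹.
S has determinant 10; S⁻¹ = [[-1/5, 1/5], [-9/10, 2/5]].
X = PS⁻¹ = [[43, -14], [-46, 8]] · [[-1/5, 1/5], [-9/10, 2/5]] = [[4, 3], [2, -6]].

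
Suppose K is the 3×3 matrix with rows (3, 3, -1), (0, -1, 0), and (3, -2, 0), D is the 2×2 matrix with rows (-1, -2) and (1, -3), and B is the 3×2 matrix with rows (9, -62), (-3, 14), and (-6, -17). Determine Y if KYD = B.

Y = [[3, 3], [1, 4], [5, 5]]

Left-multiply by K⁻¹ and right-multiply by D⁻¹: Y = K⁻¹BD⁻¹.
det K = -3, so K⁻¹ = [[0, -2/3, 1/3], [0, -1, 0], [-1, -5, 1]].
det D = 5, so D⁻¹ = [[-3/5, 2/5], [-1/5, -1/5]].
K⁻¹B = [[0, -15], [3, -14], [0, -25]].
Y = (K⁻¹B)D⁻¹ = [[3, 3], [1, 4], [5, 5]].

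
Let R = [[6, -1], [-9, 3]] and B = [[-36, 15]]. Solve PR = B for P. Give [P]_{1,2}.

6

Since R sits to the right of P, P = BR⁻¹.
R has determinant 9; R⁻¹ = [[1/3, 1/9], [1, 2/3]].
P = BR⁻¹ = [[-36, 15]] · [[1/3, 1/9], [1, 2/3]] = [[3, 6]].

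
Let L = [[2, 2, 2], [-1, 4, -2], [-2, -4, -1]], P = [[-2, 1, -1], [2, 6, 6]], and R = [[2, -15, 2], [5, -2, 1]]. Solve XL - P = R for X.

XL = R + P = [[0, -14, 1], [7, 4, 7]].
L is on the right of X, so right-multiply by L⁻¹: X = (R + P)L⁻¹.
L has determinant 6; L⁻¹ = [[-2, -1, -2], [1/2, 1/3, 1/3], [2, 2/3, 5/3]].
X = (R + P)L⁻¹ = [[-5, -4, -3], [2, -1, -1]].

X = [[-5, -4, -3], [2, -1, -1]]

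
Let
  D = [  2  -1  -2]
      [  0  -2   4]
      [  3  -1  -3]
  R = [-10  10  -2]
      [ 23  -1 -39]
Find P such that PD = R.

Since D sits to the right of P, P = RD⁻¹.
det D = -4; the adjugate gives D⁻¹ = [[-5/2, 1/4, 2], [-3, 0, 2], [-3/2, 1/4, 1]].
P = RD⁻¹ = [[-10, 10, -2], [23, -1, -39]] · [[-5/2, 1/4, 2], [-3, 0, 2], [-3/2, 1/4, 1]] = [[-2, -3, -2], [4, -4, 5]].

P = [[-2, -3, -2], [4, -4, 5]]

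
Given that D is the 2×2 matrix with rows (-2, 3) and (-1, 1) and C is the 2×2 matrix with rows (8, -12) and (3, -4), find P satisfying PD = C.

P = [[-4, 0], [-1, -1]]

Since D sits to the right of P, P = CD⁻¹.
det D = 1; the adjugate gives D⁻¹ = [[1, -3], [1, -2]].
P = CD⁻¹ = [[8, -12], [3, -4]] · [[1, -3], [1, -2]] = [[-4, 0], [-1, -1]].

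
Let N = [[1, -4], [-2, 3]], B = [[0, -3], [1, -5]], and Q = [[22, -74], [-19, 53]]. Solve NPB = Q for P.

Isolating P: multiply by N⁻¹ from the left and B⁻¹ from the right, so P = N⁻¹QB⁻¹.
N has determinant -5; N⁻¹ = [[-3/5, -4/5], [-2/5, -1/5]].
B has determinant 3; B⁻¹ = [[-5/3, 1], [-1/3, 0]].
N⁻¹Q = [[2, 2], [-5, 19]].
P = (N⁻¹Q)B⁻¹ = [[-4, 2], [2, -5]].

P = [[-4, 2], [2, -5]]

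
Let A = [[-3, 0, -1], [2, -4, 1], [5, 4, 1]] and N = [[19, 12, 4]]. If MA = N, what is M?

M = [[1, 1, 4]]

A is on the right of M, so right-multiply by A⁻¹: M = NA⁻¹.
A has determinant -4; A⁻¹ = [[2, 1, 1], [-3/4, -1/2, -1/4], [-7, -3, -3]].
M = NA⁻¹ = [[19, 12, 4]] · [[2, 1, 1], [-3/4, -1/2, -1/4], [-7, -3, -3]] = [[1, 1, 4]].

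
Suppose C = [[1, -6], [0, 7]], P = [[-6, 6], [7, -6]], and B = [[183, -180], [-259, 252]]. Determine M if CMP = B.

M = [[3, -3], [5, -1]]

M = C⁻¹BP⁻¹ (apply C⁻¹ on the left and P⁻¹ on the right).
det C = 7; the adjugate gives C⁻¹ = [[1, 6/7], [0, 1/7]].
det P = -6; the adjugate gives P⁻¹ = [[1, 1], [7/6, 1]].
C⁻¹B = [[-39, 36], [-37, 36]].
M = (C⁻¹B)P⁻¹ = [[3, -3], [5, -1]].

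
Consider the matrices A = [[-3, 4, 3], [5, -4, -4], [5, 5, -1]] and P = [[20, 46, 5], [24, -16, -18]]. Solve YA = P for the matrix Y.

Y = [[5, 1, 6], [2, 6, 0]]

A is on the right of Y, so right-multiply by A⁻¹: Y = PA⁻¹.
det A = 3, so A⁻¹ = [[8, 19/3, -4/3], [-5, -4, 1], [15, 35/3, -8/3]].
Y = PA⁻¹ = [[20, 46, 5], [24, -16, -18]] · [[8, 19/3, -4/3], [-5, -4, 1], [15, 35/3, -8/3]] = [[5, 1, 6], [2, 6, 0]].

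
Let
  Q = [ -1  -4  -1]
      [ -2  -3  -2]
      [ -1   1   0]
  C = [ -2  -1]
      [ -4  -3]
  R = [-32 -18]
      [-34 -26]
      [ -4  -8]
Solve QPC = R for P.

P = [[5, -5], [-5, 1], [3, -1]]

Left-multiply by Q⁻¹ and right-multiply by C⁻¹: P = Q⁻¹RC⁻¹.
det Q = -5; the adjugate gives Q⁻¹ = [[-2/5, 1/5, -1], [-2/5, 1/5, 0], [1, -1, 1]].
C has determinant 2; C⁻¹ = [[-3/2, 1/2], [2, -1]].
Q⁻¹R = [[10, 10], [6, 2], [-2, 0]].
P = (Q⁻¹R)C⁻¹ = [[5, -5], [-5, 1], [3, -1]].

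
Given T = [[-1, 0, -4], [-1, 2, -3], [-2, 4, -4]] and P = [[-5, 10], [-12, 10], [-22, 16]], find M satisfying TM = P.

T is on the left of M, so left-multiply by T⁻¹: M = T⁻¹P.
T has determinant -4; T⁻¹ = [[-1, 4, -2], [-1/2, 1, -1/4], [0, -1, 1/2]].
M = T⁻¹P = [[-1, 4, -2], [-1/2, 1, -1/4], [0, -1, 1/2]] · [[-5, 10], [-12, 10], [-22, 16]] = [[1, -2], [-4, 1], [1, -2]].

M = [[1, -2], [-4, 1], [1, -2]]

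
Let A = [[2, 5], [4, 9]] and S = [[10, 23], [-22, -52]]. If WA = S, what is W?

W = [[1, 2], [-5, -3]]

Since A sits to the right of W, W = SA⁻¹.
det A = -2, so A⁻¹ = [[-9/2, 5/2], [2, -1]].
W = SA⁻¹ = [[10, 23], [-22, -52]] · [[-9/2, 5/2], [2, -1]] = [[1, 2], [-5, -3]].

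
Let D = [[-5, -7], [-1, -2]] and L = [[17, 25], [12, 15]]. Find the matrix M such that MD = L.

Right-multiplying both sides by D⁻¹ gives M = LD⁻¹.
det D = 3; the adjugate gives D⁻¹ = [[-2/3, 7/3], [1/3, -5/3]].
M = LD⁻¹ = [[17, 25], [12, 15]] · [[-2/3, 7/3], [1/3, -5/3]] = [[-3, -2], [-3, 3]].

M = [[-3, -2], [-3, 3]]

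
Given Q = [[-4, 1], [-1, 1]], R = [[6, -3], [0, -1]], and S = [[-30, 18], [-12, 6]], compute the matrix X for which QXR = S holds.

X = Q⁻¹SR⁻¹ (apply Q⁻¹ on the left and R⁻¹ on the right).
Q has determinant -3; Q⁻¹ = [[-1/3, 1/3], [-1/3, 4/3]].
R has determinant -6; R⁻¹ = [[1/6, -1/2], [0, -1]].
Q⁻¹S = [[6, -4], [-6, 2]].
X = (Q⁻¹S)R⁻¹ = [[1, 1], [-1, 1]].

X = [[1, 1], [-1, 1]]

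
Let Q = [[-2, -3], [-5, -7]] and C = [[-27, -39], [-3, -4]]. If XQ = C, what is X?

Q is on the right of X, so right-multiply by Q⁻¹: X = CQ⁻¹.
Q has determinant -1; Q⁻¹ = [[7, -3], [-5, 2]].
X = CQ⁻¹ = [[-27, -39], [-3, -4]] · [[7, -3], [-5, 2]] = [[6, 3], [-1, 1]].

X = [[6, 3], [-1, 1]]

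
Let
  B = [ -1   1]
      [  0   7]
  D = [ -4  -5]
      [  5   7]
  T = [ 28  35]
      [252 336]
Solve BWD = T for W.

W = [[3, 4], [-4, 4]]

Left-multiply by B⁻¹ and right-multiply by D⁻¹: W = B⁻¹TD⁻¹.
B has determinant -7; B⁻¹ = [[-1, 1/7], [0, 1/7]].
det D = -3, so D⁻¹ = [[-7/3, -5/3], [5/3, 4/3]].
B⁻¹T = [[8, 13], [36, 48]].
W = (B⁻¹T)D⁻¹ = [[3, 4], [-4, 4]].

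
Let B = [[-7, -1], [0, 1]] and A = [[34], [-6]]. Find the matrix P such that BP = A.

B is on the left of P, so left-multiply by B⁻¹: P = B⁻¹A.
B has determinant -7; B⁻¹ = [[-1/7, -1/7], [0, 1]].
P = B⁻¹A = [[-1/7, -1/7], [0, 1]] · [[34], [-6]] = [[-4], [-6]].

P = [[-4], [-6]]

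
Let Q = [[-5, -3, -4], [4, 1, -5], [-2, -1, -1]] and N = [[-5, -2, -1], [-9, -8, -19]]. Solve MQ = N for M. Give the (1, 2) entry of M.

0

Since Q sits to the right of M, M = NQ⁻¹.
det Q = -4, so Q⁻¹ = [[3/2, -1/4, -19/4], [-7/2, 3/4, 41/4], [1/2, -1/4, -7/4]].
M = NQ⁻¹ = [[-5, -2, -1], [-9, -8, -19]] · [[3/2, -1/4, -19/4], [-7/2, 3/4, 41/4], [1/2, -1/4, -7/4]] = [[-1, 0, 5], [5, 1, -6]].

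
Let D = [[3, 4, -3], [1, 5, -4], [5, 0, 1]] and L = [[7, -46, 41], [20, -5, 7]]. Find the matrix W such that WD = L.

W = [[-4, -6, 5], [5, -5, 2]]

D is on the right of W, so right-multiply by D⁻¹: W = LD⁻¹.
det D = 6; the adjugate gives D⁻¹ = [[5/6, -2/3, -1/6], [-7/2, 3, 3/2], [-25/6, 10/3, 11/6]].
W = LD⁻¹ = [[7, -46, 41], [20, -5, 7]] · [[5/6, -2/3, -1/6], [-7/2, 3, 3/2], [-25/6, 10/3, 11/6]] = [[-4, -6, 5], [5, -5, 2]].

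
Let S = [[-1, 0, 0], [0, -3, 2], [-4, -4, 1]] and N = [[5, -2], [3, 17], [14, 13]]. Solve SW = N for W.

W = [[-5, 2], [3, -5], [6, 1]]

S is on the left of W, so left-multiply by S⁻¹: W = S⁻¹N.
det S = -5; the adjugate gives S⁻¹ = [[-1, 0, 0], [8/5, 1/5, -2/5], [12/5, 4/5, -3/5]].
W = S⁻¹N = [[-1, 0, 0], [8/5, 1/5, -2/5], [12/5, 4/5, -3/5]] · [[5, -2], [3, 17], [14, 13]] = [[-5, 2], [3, -5], [6, 1]].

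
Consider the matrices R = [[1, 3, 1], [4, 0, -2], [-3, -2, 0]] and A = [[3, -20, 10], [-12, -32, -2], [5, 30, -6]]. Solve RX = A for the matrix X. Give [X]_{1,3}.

R is on the left of X, so left-multiply by R⁻¹: X = R⁻¹A.
det R = 6, so R⁻¹ = [[-2/3, -1/3, -1], [1, 1/2, 1], [-4/3, -7/6, -2]].
X = R⁻¹A = [[-2/3, -1/3, -1], [1, 1/2, 1], [-4/3, -7/6, -2]] · [[3, -20, 10], [-12, -32, -2], [5, 30, -6]] = [[-3, -6, 0], [2, -6, 3], [0, 4, 1]].

0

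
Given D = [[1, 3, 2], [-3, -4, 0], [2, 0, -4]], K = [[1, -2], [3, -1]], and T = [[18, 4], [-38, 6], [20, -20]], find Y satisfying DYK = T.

Y = [[-4, 2], [2, 2], [-4, 0]]

Y = D⁻¹TK⁻¹ (apply D⁻¹ on the left and K⁻¹ on the right).
D has determinant -4; D⁻¹ = [[-4, -3, -2], [3, 2, 3/2], [-2, -3/2, -5/4]].
det K = 5, so K⁻¹ = [[-1/5, 2/5], [-3/5, 1/5]].
D⁻¹T = [[2, 6], [8, -6], [-4, 8]].
Y = (D⁻¹T)K⁻¹ = [[-4, 2], [2, 2], [-4, 0]].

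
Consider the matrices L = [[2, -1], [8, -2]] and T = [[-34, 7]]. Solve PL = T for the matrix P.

Since L sits to the right of P, P = TL⁻¹.
det L = 4, so L⁻¹ = [[-1/2, 1/4], [-2, 1/2]].
P = TL⁻¹ = [[-34, 7]] · [[-1/2, 1/4], [-2, 1/2]] = [[3, -5]].

P = [[3, -5]]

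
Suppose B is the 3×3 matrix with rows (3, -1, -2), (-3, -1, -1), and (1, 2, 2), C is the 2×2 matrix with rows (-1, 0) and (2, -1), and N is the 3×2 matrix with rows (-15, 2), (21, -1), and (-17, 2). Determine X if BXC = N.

Isolating X: multiply by B⁻¹ from the left and C⁻¹ from the right, so X = B⁻¹NC⁻¹.
B has determinant 5; B⁻¹ = [[0, -2/5, -1/5], [1, 8/5, 9/5], [-1, -7/5, -6/5]].
det C = 1, so C⁻¹ = [[-1, 0], [-2, -1]].
B⁻¹N = [[-5, 0], [-12, 4], [6, -3]].
X = (B⁻¹N)C⁻¹ = [[5, 0], [4, -4], [0, 3]].

X = [[5, 0], [4, -4], [0, 3]]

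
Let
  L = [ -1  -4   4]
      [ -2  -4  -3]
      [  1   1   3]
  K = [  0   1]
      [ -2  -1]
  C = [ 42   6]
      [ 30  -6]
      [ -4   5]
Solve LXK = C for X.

Isolating X: multiply by L⁻¹ from the left and K⁻¹ from the right, so X = L⁻¹CK⁻¹.
L has determinant 5; L⁻¹ = [[-9/5, 16/5, 28/5], [3/5, -7/5, -11/5], [2/5, -3/5, -4/5]].
det K = 2; the adjugate gives K⁻¹ = [[-1/2, -1/2], [1, 0]].
L⁻¹C = [[-2, -2], [-8, 1], [2, 2]].
X = (L⁻¹C)K⁻¹ = [[-1, 1], [5, 4], [1, -1]].

X = [[-1, 1], [5, 4], [1, -1]]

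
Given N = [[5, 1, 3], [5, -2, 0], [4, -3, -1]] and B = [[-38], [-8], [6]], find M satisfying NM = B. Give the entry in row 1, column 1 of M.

Since N multiplies M on the left, M = N⁻¹B.
N has determinant -6; N⁻¹ = [[-1/3, 4/3, -1], [-5/6, 17/6, -5/2], [7/6, -19/6, 5/2]].
M = N⁻¹B = [[-1/3, 4/3, -1], [-5/6, 17/6, -5/2], [7/6, -19/6, 5/2]] · [[-38], [-8], [6]] = [[-4], [-6], [-4]].

-4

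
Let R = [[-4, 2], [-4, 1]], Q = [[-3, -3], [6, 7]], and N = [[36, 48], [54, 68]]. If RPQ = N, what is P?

P = R⁻¹NQ⁻¹ (apply R⁻¹ on the left and Q⁻¹ on the right).
det R = 4, so R⁻¹ = [[1/4, -1/2], [1, -1]].
det Q = -3, so Q⁻¹ = [[-7/3, -1], [2, 1]].
R⁻¹N = [[-18, -22], [-18, -20]].
P = (R⁻¹N)Q⁻¹ = [[-2, -4], [2, -2]].

P = [[-2, -4], [2, -2]]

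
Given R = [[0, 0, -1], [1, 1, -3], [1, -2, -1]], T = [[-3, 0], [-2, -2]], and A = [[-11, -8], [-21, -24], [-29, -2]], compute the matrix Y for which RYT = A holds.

Y = [[0, -1], [-4, 1], [-1, -4]]

Isolating Y: multiply by R⁻¹ from the left and T⁻¹ from the right, so Y = R⁻¹AT⁻¹.
R has determinant 3; R⁻¹ = [[-7/3, 2/3, 1/3], [-2/3, 1/3, -1/3], [-1, 0, 0]].
det T = 6, so T⁻¹ = [[-1/3, 0], [1/3, -1/2]].
R⁻¹A = [[2, 2], [10, -2], [11, 8]].
Y = (R⁻¹A)T⁻¹ = [[0, -1], [-4, 1], [-1, -4]].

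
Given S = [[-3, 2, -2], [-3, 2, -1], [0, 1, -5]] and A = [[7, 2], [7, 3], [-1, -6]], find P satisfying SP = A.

S is on the left of P, so left-multiply by S⁻¹: P = S⁻¹A.
det S = 3; the adjugate gives S⁻¹ = [[-3, 8/3, 2/3], [-5, 5, 1], [-1, 1, 0]].
P = S⁻¹A = [[-3, 8/3, 2/3], [-5, 5, 1], [-1, 1, 0]] · [[7, 2], [7, 3], [-1, -6]] = [[-3, -2], [-1, -1], [0, 1]].

P = [[-3, -2], [-1, -1], [0, 1]]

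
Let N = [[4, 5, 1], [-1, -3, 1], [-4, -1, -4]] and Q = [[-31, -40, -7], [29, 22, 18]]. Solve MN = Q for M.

M = [[-6, 3, 1], [3, -1, -4]]

Right-multiplying both sides by N⁻¹ gives M = QN⁻¹.
det N = 1; the adjugate gives N⁻¹ = [[13, 19, 8], [-8, -12, -5], [-11, -16, -7]].
M = QN⁻¹ = [[-31, -40, -7], [29, 22, 18]] · [[13, 19, 8], [-8, -12, -5], [-11, -16, -7]] = [[-6, 3, 1], [3, -1, -4]].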